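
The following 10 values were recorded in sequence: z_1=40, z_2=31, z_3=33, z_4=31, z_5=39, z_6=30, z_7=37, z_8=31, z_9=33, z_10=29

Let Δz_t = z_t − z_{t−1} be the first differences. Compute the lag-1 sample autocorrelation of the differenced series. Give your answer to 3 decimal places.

First differences Δz: -9, 2, -2, 8, -9, 7, -6, 2, -4
Mean of differences = -1.2222
Numerator Σ(Δz_t−Δz̄)(Δz_{t+1}−Δz̄) = -234.0494
Denominator Σ(Δz_t−Δz̄)² = 325.5556
r_1(Δz) = -234.0494 / 325.5556 = -0.719

-0.719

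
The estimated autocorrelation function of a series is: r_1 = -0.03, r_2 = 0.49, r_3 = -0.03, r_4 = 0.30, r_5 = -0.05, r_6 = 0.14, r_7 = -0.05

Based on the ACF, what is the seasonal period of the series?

The largest autocorrelation is r_2 = 0.49, with a weaker echo at lag 4 (0.30); the remaining lags stay at or below 0.14.
The dominant spike at lag 2 indicates a seasonal period of 2.

2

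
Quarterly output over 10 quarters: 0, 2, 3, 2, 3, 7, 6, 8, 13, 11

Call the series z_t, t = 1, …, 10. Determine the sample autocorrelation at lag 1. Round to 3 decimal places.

Mean z̄ = (0 + 2 + 3 + 2 + 3 + 7 + 6 + 8 + 13 + 11)/10 = 5.5000
Numerator Σ_{t=1}^{9}(z_t−z̄)(z_{t+1}−z̄) = 103.7500
Denominator Σ(z_t−z̄)² = 162.5000
r_1 = 103.7500 / 162.5000 = 0.638

0.638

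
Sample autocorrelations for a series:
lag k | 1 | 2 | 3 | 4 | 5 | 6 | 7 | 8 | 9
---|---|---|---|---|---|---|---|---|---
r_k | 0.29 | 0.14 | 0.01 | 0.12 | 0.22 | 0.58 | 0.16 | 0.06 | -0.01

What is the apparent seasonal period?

6

The largest autocorrelation is r_6 = 0.58; the remaining lags stay at or below 0.29. The elevated value at lag 1 (0.29), dropping to 0.14 at lag 2, reflects decaying short-term dependence rather than seasonality.
The dominant spike at lag 6 indicates a seasonal period of 6.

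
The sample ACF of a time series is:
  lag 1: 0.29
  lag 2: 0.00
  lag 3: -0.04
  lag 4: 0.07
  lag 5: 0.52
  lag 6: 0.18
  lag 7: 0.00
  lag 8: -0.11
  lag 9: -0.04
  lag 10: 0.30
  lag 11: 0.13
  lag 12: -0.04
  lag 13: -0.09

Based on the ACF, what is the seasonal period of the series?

5

The largest autocorrelation is r_5 = 0.52, with a weaker echo at lag 10 (0.30); the remaining lags stay at or below 0.29. The elevated value at lag 1 (0.29), dropping to 0.00 at lag 2, reflects decaying short-term dependence rather than seasonality.
The dominant spike at lag 5 indicates a seasonal period of 5.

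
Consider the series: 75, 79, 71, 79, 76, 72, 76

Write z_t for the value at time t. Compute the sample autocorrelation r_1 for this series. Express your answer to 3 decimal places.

-0.607

Mean z̄ = (75 + 79 + 71 + 79 + 76 + 72 + 76)/7 = 75.4286
Deviations from mean: -0.4286, 3.5714, -4.4286, 3.5714, 0.5714, -3.4286, 0.5714
Numerator Σ_{t=1}^{6}(z_t−z̄)(z_{t+1}−z̄) = -35.0408
Denominator Σ(z_t−z̄)² = 57.7143
r_1 = -35.0408 / 57.7143 = -0.607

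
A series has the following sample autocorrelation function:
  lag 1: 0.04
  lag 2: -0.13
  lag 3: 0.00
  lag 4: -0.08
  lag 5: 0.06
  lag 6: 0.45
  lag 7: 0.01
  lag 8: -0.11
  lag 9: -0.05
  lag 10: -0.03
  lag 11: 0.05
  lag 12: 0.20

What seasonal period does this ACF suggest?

6

The largest autocorrelation is r_6 = 0.45, with a weaker echo at lag 12 (0.20); the remaining lags stay at or below 0.06.
The dominant spike at lag 6 indicates a seasonal period of 6.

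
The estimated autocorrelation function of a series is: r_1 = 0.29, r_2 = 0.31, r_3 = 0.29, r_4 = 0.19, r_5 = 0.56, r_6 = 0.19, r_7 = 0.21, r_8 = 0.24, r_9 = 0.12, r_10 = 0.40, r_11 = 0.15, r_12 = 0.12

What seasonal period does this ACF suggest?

5

The largest autocorrelation is r_5 = 0.56, with a weaker echo at lag 10 (0.40); the remaining lags stay at or below 0.31.
The dominant spike at lag 5 indicates a seasonal period of 5.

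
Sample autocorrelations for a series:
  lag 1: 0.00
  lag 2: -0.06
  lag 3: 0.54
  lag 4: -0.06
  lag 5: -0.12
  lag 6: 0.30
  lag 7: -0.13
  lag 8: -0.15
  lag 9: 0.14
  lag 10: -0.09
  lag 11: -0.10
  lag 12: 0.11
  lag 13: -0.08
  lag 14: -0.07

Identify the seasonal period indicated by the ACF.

3

The largest autocorrelation is r_3 = 0.54, with a weaker echo at lag 6 (0.30); the remaining lags stay at or below 0.14.
The dominant spike at lag 3 indicates a seasonal period of 3.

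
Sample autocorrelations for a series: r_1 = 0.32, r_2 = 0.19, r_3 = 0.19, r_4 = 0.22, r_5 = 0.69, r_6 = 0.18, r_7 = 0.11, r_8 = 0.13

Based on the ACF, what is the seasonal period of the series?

5

The largest autocorrelation is r_5 = 0.69; the remaining lags stay at or below 0.32. The elevated value at lag 1 (0.32), dropping to 0.19 at lag 2, reflects decaying short-term dependence rather than seasonality.
The dominant spike at lag 5 indicates a seasonal period of 5.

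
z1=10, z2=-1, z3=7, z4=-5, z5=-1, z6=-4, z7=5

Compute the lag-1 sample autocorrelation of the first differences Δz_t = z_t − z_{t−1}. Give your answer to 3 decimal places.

First differences Δz: -11, 8, -12, 4, -3, 9
Mean of differences = -0.8333
Numerator Σ(Δz_t−Δz̄)(Δz_{t+1}−Δz̄) = -274.1944
Denominator Σ(Δz_t−Δz̄)² = 430.8333
r_1(Δz) = -274.1944 / 430.8333 = -0.636

-0.636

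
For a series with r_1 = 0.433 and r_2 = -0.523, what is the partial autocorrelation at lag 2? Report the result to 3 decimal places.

φ_{22} = (r_2 − r_1²) / (1 − r_1²)
r_1² = (0.433)² = 0.187489
Numerator = -0.523 − 0.1875 = -0.7105; denominator = 1 − 0.1875 = 0.8125
φ_{22} = -0.7105 / 0.8125 = -0.874

-0.874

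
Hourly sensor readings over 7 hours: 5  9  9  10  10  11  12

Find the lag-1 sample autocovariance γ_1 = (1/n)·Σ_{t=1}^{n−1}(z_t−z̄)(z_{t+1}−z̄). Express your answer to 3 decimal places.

Mean z̄ = (5 + 9 + 9 + 10 + 10 + 11 + 12)/7 = 9.4286
Σ_{t=1}^{6}(z_t−z̄)(z_{t+1}−z̄) = 7.1020
γ_1 = 7.1020 / 7 = 1.015

1.015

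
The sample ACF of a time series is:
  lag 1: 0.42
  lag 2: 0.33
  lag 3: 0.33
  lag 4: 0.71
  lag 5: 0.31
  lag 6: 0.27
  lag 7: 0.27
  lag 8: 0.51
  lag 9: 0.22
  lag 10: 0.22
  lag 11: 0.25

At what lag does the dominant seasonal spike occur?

The largest autocorrelation is r_4 = 0.71, with a weaker echo at lag 8 (0.51); the remaining lags stay at or below 0.42. The elevated value at lag 1 (0.42), dropping to 0.33 at lag 2, reflects decaying short-term dependence rather than seasonality.
The dominant spike at lag 4 indicates a seasonal period of 4.

4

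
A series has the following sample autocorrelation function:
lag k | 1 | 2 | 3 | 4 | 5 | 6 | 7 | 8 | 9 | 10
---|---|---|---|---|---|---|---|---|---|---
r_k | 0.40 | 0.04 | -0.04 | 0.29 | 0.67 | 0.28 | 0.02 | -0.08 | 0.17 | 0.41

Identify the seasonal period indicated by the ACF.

The largest autocorrelation is r_5 = 0.67, with a weaker echo at lag 10 (0.41); the remaining lags stay at or below 0.40. The elevated value at lag 1 (0.40), dropping to 0.04 at lag 2, reflects decaying short-term dependence rather than seasonality.
The dominant spike at lag 5 indicates a seasonal period of 5.

5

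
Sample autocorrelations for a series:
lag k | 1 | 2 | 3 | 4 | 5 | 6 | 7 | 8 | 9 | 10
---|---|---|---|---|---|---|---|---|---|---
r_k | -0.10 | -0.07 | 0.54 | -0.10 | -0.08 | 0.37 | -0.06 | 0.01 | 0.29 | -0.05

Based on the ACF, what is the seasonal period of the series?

3

The largest autocorrelation is r_3 = 0.54, with weaker echoes at lags 6 (0.37) and 9 (0.29); the remaining lags stay at or below 0.01.
The dominant spike at lag 3 indicates a seasonal period of 3.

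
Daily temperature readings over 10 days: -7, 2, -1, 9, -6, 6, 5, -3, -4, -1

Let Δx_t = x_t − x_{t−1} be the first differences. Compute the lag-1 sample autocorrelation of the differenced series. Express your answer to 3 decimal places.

-0.607

First differences Δx: 9, -3, 10, -15, 12, -1, -8, -1, 3
Mean of differences = 0.6667
Numerator Σ(Δx_t−Δx̄)(Δx_{t+1}−Δx̄) = -382.4444
Denominator Σ(Δx_t−Δx̄)² = 630.0000
r_1(Δx) = -382.4444 / 630.0000 = -0.607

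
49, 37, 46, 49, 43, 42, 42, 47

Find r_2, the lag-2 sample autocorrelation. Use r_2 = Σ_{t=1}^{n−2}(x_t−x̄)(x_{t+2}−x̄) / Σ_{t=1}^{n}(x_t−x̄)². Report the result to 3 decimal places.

-0.357

Mean x̄ = (49 + 37 + 46 + 49 + 43 + 42 + 42 + 47)/8 = 44.3750
Deviations from mean: 4.6250, -7.3750, 1.6250, 4.6250, -1.3750, -2.3750, -2.3750, 2.6250
Numerator Σ_{t=1}^{6}(x_t−x̄)(x_{t+2}−x̄) = -42.7813
Denominator Σ(x_t−x̄)² = 119.8750
r_2 = -42.7813 / 119.8750 = -0.357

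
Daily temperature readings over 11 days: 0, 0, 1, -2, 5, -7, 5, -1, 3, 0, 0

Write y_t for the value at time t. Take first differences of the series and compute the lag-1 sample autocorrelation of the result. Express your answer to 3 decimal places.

-0.882

First differences Δy: 0, 1, -3, 7, -12, 12, -6, 4, -3, 0
Mean of differences = 0.0000
Numerator Σ(Δy_t−Δȳ)(Δy_{t+1}−Δȳ) = -360.0000
Denominator Σ(Δy_t−Δȳ)² = 408.0000
r_1(Δy) = -360.0000 / 408.0000 = -0.882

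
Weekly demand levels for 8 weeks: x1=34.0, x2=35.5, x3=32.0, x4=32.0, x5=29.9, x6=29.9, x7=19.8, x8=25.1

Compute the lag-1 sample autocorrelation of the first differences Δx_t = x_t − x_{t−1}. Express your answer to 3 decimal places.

-0.584

First differences Δx: 1.5, -3.5, 0.0, -2.1, 0.0, -10.1, 5.3
Mean of differences = -1.2714
Numerator Σ(Δx_t−Δx̄)(Δx_{t+1}−Δx̄) = -80.3580
Denominator Σ(Δx_t−Δx̄)² = 137.6943
r_1(Δx) = -80.3580 / 137.6943 = -0.584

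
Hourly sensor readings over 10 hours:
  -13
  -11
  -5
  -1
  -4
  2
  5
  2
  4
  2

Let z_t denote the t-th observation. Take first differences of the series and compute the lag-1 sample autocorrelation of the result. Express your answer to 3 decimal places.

-0.223

First differences Δz: 2, 6, 4, -3, 6, 3, -3, 2, -2
Mean of differences = 1.6667
Numerator Σ(Δz_t−Δz̄)(Δz_{t+1}−Δz̄) = -22.7778
Denominator Σ(Δz_t−Δz̄)² = 102.0000
r_1(Δz) = -22.7778 / 102.0000 = -0.223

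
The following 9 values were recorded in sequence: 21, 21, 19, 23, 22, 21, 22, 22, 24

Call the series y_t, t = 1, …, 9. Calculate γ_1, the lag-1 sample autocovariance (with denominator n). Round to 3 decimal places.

Mean ȳ = (21 + 21 + 19 + 23 + 22 + 21 + 22 + 22 + 24)/9 = 21.6667
Σ_{t=1}^{8}(y_t−ȳ)(y_{t+1}−ȳ) = -0.4444
γ_1 = -0.4444 / 9 = -0.049

-0.049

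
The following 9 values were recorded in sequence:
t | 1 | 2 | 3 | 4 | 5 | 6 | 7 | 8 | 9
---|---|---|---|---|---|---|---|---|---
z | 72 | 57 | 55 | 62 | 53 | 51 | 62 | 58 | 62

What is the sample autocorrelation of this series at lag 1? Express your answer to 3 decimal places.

Mean z̄ = (72 + 57 + 55 + 62 + 53 + 51 + 62 + 58 + 62)/9 = 59.1111
Numerator Σ_{t=1}^{8}(z_t−z̄)(z_{t+1}−z̄) = -28.3457
Denominator Σ(z_t−z̄)² = 316.8889
r_1 = -28.3457 / 316.8889 = -0.089

-0.089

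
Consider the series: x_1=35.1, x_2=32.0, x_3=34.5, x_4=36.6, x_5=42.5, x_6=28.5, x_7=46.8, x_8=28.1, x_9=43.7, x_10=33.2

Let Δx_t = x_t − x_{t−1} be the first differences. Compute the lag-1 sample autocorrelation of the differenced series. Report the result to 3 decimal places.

-0.872

First differences Δx: -3.1, 2.5, 2.1, 5.9, -14.0, 18.3, -18.7, 15.6, -10.5
Mean of differences = -0.2111
Numerator Σ(Δx_t−Δx̄)(Δx_{t+1}−Δx̄) = -1124.2146
Denominator Σ(Δx_t−Δx̄)² = 1288.8689
r_1(Δx) = -1124.2146 / 1288.8689 = -0.872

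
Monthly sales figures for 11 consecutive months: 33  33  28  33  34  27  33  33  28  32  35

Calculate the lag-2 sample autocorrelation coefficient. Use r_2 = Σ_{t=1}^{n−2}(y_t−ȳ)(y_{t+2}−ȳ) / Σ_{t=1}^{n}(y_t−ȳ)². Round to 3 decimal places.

Mean ȳ = (33 + 33 + 28 + 33 + 34 + 27 + 33 + 33 + 28 + 32 + 35)/11 = 31.7273
Numerator Σ_{t=1}^{9}(y_t−ȳ)(y_{t+2}−ȳ) = -37.3306
Denominator Σ(y_t−ȳ)² = 74.1818
r_2 = -37.3306 / 74.1818 = -0.503

-0.503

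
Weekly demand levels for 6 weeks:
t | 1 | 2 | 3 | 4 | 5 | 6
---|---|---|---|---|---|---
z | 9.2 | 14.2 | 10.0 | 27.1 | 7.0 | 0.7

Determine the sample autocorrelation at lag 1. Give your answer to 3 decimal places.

Mean z̄ = (9.2 + 14.2 + 10.0 + 27.1 + 7.0 + 0.7)/6 = 11.3667
Deviations from mean: -2.1667, 2.8333, -1.3667, 15.7333, -4.3667, -10.6667
Numerator Σ_{t=1}^{5}(z_t−z̄)(z_{t+1}−z̄) = -53.6378
Denominator Σ(z_t−z̄)² = 394.9733
r_1 = -53.6378 / 394.9733 = -0.136

-0.136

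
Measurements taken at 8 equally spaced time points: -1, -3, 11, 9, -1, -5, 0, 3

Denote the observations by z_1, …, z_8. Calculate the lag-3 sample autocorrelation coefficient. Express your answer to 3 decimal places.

Mean z̄ = (-1 − 3 + 11 + 9 − 1 − 5 + 0 + 3)/8 = 1.6250
Numerator Σ_{t=1}^{5}(z_t−z̄)(z_{t+3}−z̄) = -84.9219
Denominator Σ(z_t−z̄)² = 225.8750
r_3 = -84.9219 / 225.8750 = -0.376

-0.376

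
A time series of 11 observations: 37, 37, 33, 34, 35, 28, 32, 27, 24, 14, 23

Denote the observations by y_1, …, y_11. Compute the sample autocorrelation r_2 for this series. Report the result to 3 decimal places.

Mean ȳ = (37 + 37 + 33 + 34 + 35 + 28 + 32 + 27 + 24 + 14 + 23)/11 = 29.4545
Numerator Σ_{t=1}^{9}(y_t−ȳ)(y_{t+2}−ȳ) = 151.0413
Denominator Σ(y_t−ȳ)² = 502.7273
r_2 = 151.0413 / 502.7273 = 0.300

0.300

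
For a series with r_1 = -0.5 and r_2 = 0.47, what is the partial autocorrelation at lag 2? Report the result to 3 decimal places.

0.293

φ_{22} = (r_2 − r_1²) / (1 − r_1²)
r_1² = (-0.5)² = 0.25
Numerator = 0.47 − 0.2500 = 0.2200; denominator = 1 − 0.2500 = 0.7500
φ_{22} = 0.2200 / 0.7500 = 0.293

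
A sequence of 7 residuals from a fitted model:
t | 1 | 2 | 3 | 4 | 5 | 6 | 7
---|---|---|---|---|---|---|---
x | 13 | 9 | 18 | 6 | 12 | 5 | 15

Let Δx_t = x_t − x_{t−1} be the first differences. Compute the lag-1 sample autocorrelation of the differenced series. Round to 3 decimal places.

-0.768

First differences Δx: -4, 9, -12, 6, -7, 10
Mean of differences = 0.3333
Numerator Σ(Δx_t−Δx̄)(Δx_{t+1}−Δx̄) = -326.7778
Denominator Σ(Δx_t−Δx̄)² = 425.3333
r_1(Δx) = -326.7778 / 425.3333 = -0.768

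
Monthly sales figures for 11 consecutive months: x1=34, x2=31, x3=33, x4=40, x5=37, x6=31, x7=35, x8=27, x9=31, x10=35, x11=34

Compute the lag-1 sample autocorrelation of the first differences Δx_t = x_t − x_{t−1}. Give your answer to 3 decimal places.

-0.323

First differences Δx: -3, 2, 7, -3, -6, 4, -8, 4, 4, -1
Mean of differences = 0.0000
Numerator Σ(Δx_t−Δx̄)(Δx_{t+1}−Δx̄) = -71.0000
Denominator Σ(Δx_t−Δx̄)² = 220.0000
r_1(Δx) = -71.0000 / 220.0000 = -0.323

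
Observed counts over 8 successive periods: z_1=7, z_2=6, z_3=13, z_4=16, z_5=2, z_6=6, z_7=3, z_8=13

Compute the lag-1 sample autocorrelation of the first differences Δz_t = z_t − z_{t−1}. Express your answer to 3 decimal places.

First differences Δz: -1, 7, 3, -14, 4, -3, 10
Mean of differences = 0.8571
Numerator Σ(Δz_t−Δz̄)(Δz_{t+1}−Δz̄) = -124.1633
Denominator Σ(Δz_t−Δz̄)² = 374.8571
r_1(Δz) = -124.1633 / 374.8571 = -0.331

-0.331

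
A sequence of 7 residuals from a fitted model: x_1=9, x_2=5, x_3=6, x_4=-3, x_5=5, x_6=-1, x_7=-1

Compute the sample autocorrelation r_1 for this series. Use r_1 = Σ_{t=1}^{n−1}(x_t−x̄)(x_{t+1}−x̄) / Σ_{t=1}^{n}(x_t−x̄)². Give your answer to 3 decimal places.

-0.037

Mean x̄ = (9 + 5 + 6 − 3 + 5 − 1 − 1)/7 = 2.8571
Deviations from mean: 6.1429, 2.1429, 3.1429, -5.8571, 2.1429, -3.8571, -3.8571
Σ(x_t−x̄)(x_{t+1}−x̄) = (13.1633) + (6.7347) + (-18.4082) + (-12.5510) + (-8.2653) + (14.8776) = -4.4490
Denominator Σ(x_t−x̄)² = 120.8571
r_1 = -4.4490 / 120.8571 = -0.037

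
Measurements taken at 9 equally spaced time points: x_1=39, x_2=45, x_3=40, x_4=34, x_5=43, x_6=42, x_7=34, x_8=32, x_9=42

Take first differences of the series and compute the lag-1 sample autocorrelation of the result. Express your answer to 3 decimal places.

-0.157

First differences Δx: 6, -5, -6, 9, -1, -8, -2, 10
Mean of differences = 0.3750
Numerator Σ(Δx_t−Δx̄)(Δx_{t+1}−Δx̄) = -54.2656
Denominator Σ(Δx_t−Δx̄)² = 345.8750
r_1(Δx) = -54.2656 / 345.8750 = -0.157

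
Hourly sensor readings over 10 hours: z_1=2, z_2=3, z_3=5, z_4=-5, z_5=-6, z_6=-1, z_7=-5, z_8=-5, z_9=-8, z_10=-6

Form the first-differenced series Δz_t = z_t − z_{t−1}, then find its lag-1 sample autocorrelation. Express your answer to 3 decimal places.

-0.324

First differences Δz: 1, 2, -10, -1, 5, -4, 0, -3, 2
Mean of differences = -0.8889
Numerator Σ(Δz_t−Δz̄)(Δz_{t+1}−Δz̄) = -49.5679
Denominator Σ(Δz_t−Δz̄)² = 152.8889
r_1(Δz) = -49.5679 / 152.8889 = -0.324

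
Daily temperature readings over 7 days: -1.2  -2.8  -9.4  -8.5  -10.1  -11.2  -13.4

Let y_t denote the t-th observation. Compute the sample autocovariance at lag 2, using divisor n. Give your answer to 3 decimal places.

0.486

Mean ȳ = (-1.2 − 2.8 − 9.4 − 8.5 − 10.1 − 11.2 − 13.4)/7 = -8.0857
Σ_{t=1}^{5}(y_t−ȳ)(y_{t+2}−ȳ) = 3.4024
γ_2 = 3.4024 / 7 = 0.486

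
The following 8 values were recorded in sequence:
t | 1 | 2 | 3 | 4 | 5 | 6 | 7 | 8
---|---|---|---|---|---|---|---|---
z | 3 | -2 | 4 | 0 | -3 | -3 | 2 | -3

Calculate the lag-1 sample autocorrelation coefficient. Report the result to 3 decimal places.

Mean z̄ = (3 − 2 + 4 + 0 − 3 − 3 + 2 − 3)/8 = -0.2500
Deviations from mean: 3.2500, -1.7500, 4.2500, 0.2500, -2.7500, -2.7500, 2.2500, -2.7500
Numerator Σ_{t=1}^{7}(z_t−z̄)(z_{t+1}−z̄) = -17.5625
Denominator Σ(z_t−z̄)² = 59.5000
r_1 = -17.5625 / 59.5000 = -0.295

-0.295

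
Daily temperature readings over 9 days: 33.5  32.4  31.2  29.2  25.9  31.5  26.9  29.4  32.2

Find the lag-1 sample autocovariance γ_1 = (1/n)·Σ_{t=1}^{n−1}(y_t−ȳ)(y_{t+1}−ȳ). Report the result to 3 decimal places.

Mean ȳ = (33.5 + 32.4 + 31.2 + 29.2 + 25.9 + 31.5 + 26.9 + 29.4 + 32.2)/9 = 30.2444
Σ_{t=1}^{8}(y_t−ȳ)(y_{t+1}−ȳ) = 4.1358
γ_1 = 4.1358 / 9 = 0.460

0.460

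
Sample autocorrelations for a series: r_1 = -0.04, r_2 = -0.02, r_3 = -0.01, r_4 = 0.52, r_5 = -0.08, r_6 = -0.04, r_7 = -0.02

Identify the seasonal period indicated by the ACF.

4

The largest autocorrelation is r_4 = 0.52; the remaining lags stay at or below -0.01.
The dominant spike at lag 4 indicates a seasonal period of 4.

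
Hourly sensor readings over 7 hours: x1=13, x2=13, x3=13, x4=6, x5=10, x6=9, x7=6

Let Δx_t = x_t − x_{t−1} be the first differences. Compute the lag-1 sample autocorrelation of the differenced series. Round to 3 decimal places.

First differences Δx: 0, 0, -7, 4, -1, -3
Mean of differences = -1.1667
Numerator Σ(Δx_t−Δx̄)(Δx_{t+1}−Δx̄) = -35.0278
Denominator Σ(Δx_t−Δx̄)² = 66.8333
r_1(Δx) = -35.0278 / 66.8333 = -0.524

-0.524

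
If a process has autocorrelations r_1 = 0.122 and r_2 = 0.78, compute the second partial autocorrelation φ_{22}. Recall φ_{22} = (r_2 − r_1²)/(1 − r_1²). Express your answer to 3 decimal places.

φ_{22} = (r_2 − r_1²) / (1 − r_1²)
r_1² = (0.122)² = 0.014884
Numerator = 0.78 − 0.0149 = 0.7651; denominator = 1 − 0.0149 = 0.9851
φ_{22} = 0.7651 / 0.9851 = 0.777

0.777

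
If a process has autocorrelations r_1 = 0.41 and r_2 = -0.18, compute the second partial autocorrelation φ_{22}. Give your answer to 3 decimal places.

-0.418

φ_{22} = (r_2 − r_1²) / (1 − r_1²)
r_1² = (0.41)² = 0.1681
Numerator = -0.18 − 0.1681 = -0.3481; denominator = 1 − 0.1681 = 0.8319
φ_{22} = -0.3481 / 0.8319 = -0.418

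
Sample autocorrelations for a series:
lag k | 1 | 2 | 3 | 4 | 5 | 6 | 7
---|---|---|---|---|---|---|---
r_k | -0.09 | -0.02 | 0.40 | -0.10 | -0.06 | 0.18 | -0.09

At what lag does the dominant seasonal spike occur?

3

The largest autocorrelation is r_3 = 0.40, with a weaker echo at lag 6 (0.18); the remaining lags stay at or below -0.02.
The dominant spike at lag 3 indicates a seasonal period of 3.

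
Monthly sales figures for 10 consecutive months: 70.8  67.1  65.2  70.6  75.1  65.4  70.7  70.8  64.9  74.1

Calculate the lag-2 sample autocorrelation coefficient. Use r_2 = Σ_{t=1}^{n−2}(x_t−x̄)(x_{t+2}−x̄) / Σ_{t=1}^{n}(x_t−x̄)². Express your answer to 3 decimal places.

-0.289

Mean x̄ = (70.8 + 67.1 + 65.2 + 70.6 + 75.1 + 65.4 + 70.7 + 70.8 + 64.9 + 74.1)/10 = 69.4700
Numerator Σ_{t=1}^{8}(x_t−x̄)(x_{t+2}−x̄) = -34.9478
Denominator Σ(x_t−x̄)² = 120.7610
r_2 = -34.9478 / 120.7610 = -0.289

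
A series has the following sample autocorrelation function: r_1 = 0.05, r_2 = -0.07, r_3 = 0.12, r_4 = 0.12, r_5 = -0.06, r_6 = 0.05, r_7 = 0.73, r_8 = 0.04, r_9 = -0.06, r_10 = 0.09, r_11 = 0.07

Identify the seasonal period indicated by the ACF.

The largest autocorrelation is r_7 = 0.73; the remaining lags stay at or below 0.12.
The dominant spike at lag 7 indicates a seasonal period of 7.

7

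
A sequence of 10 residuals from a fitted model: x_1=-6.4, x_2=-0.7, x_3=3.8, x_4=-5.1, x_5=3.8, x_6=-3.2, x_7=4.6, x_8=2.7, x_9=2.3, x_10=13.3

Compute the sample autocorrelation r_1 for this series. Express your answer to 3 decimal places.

Mean x̄ = (-6.4 − 0.7 + 3.8 − 5.1 + 3.8 − 3.2 + 4.6 + 2.7 + 2.3 + 13.3)/10 = 1.5100
Numerator Σ_{t=1}^{9}(x_t−x̄)(x_{t+1}−x̄) = -29.2621
Denominator Σ(x_t−x̄)² = 294.4090
r_1 = -29.2621 / 294.4090 = -0.099

-0.099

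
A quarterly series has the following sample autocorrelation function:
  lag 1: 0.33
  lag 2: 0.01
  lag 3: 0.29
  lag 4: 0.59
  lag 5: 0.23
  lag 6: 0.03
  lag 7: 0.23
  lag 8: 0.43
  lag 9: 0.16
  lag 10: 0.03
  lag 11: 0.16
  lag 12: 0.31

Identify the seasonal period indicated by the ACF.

4

The largest autocorrelation is r_4 = 0.59, with a weaker echo at lag 8 (0.43); the remaining lags stay at or below 0.33. The elevated value at lag 1 (0.33), dropping to 0.01 at lag 2, reflects decaying short-term dependence rather than seasonality.
The dominant spike at lag 4 indicates a seasonal period of 4.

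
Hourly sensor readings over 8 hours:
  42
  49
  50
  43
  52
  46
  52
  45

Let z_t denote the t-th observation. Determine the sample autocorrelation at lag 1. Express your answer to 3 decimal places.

-0.555

Mean z̄ = (42 + 49 + 50 + 43 + 52 + 46 + 52 + 45)/8 = 47.3750
Deviations from mean: -5.3750, 1.6250, 2.6250, -4.3750, 4.6250, -1.3750, 4.6250, -2.3750
Σ(z_t−z̄)(z_{t+1}−z̄) = (-8.7344) + (4.2656) + (-11.4844) + (-20.2344) + (-6.3594) + (-6.3594) + (-10.9844) = -59.8906
Denominator Σ(z_t−z̄)² = 107.8750
r_1 = -59.8906 / 107.8750 = -0.555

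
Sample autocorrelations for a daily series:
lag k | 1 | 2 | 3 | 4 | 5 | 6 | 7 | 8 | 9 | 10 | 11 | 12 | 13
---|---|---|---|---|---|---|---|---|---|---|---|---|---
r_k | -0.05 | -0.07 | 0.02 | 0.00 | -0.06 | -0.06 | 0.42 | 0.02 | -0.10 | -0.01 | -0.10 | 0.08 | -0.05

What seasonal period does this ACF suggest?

The largest autocorrelation is r_7 = 0.42; the remaining lags stay at or below 0.08.
The dominant spike at lag 7 indicates a seasonal period of 7.

7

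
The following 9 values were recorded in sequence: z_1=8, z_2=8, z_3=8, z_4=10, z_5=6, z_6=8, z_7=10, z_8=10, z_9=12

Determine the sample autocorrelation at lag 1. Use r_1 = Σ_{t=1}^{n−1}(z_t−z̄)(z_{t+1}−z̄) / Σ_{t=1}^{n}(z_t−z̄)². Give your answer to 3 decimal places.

Mean z̄ = (8 + 8 + 8 + 10 + 6 + 8 + 10 + 10 + 12)/9 = 8.8889
Numerator Σ_{t=1}^{8}(z_t−z̄)(z_{t+1}−z̄) = 3.6543
Denominator Σ(z_t−z̄)² = 24.8889
r_1 = 3.6543 / 24.8889 = 0.147

0.147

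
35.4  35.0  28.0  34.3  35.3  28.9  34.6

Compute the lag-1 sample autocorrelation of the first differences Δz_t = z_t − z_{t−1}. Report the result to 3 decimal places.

First differences Δz: -0.4, -7.0, 6.3, 1.0, -6.4, 5.7
Mean of differences = -0.1333
Numerator Σ(Δz_t−Δz̄)(Δz_{t+1}−Δz̄) = -78.7111
Denominator Σ(Δz_t−Δz̄)² = 163.1933
r_1(Δz) = -78.7111 / 163.1933 = -0.482

-0.482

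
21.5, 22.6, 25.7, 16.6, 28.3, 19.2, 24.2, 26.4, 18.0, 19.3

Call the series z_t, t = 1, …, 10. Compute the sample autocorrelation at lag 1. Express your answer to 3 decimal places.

-0.535

Mean z̄ = (21.5 + 22.6 + 25.7 + 16.6 + 28.3 + 19.2 + 24.2 + 26.4 + 18.0 + 19.3)/10 = 22.1800
Numerator Σ_{t=1}^{9}(z_t−z̄)(z_{t+1}−z̄) = -73.9324
Denominator Σ(z_t−z̄)² = 138.1560
r_1 = -73.9324 / 138.1560 = -0.535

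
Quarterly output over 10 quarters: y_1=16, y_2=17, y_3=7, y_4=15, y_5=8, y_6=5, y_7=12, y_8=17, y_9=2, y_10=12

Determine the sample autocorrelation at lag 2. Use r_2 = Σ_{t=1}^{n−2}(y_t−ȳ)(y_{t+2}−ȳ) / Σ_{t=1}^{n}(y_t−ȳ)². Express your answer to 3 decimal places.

Mean ȳ = (16 + 17 + 7 + 15 + 8 + 5 + 12 + 17 + 2 + 12)/10 = 11.1000
Numerator Σ_{t=1}^{8}(y_t−ȳ)(y_{t+2}−ȳ) = -49.8200
Denominator Σ(y_t−ȳ)² = 256.9000
r_2 = -49.8200 / 256.9000 = -0.194

-0.194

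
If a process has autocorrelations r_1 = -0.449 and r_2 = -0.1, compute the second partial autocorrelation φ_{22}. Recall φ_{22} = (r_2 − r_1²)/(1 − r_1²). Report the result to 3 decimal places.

φ_{22} = (r_2 − r_1²) / (1 − r_1²)
r_1² = (-0.449)² = 0.201601
Numerator = -0.1 − 0.2016 = -0.3016; denominator = 1 − 0.2016 = 0.7984
φ_{22} = -0.3016 / 0.7984 = -0.378

-0.378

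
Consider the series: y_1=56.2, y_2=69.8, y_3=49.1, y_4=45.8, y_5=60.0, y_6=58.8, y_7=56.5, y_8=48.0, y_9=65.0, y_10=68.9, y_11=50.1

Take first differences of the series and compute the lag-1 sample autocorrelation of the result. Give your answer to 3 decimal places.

First differences Δy: 13.6, -20.7, -3.3, 14.2, -1.2, -2.3, -8.5, 17.0, 3.9, -18.8
Mean of differences = -0.6100
Numerator Σ(Δy_t−Δȳ)(Δy_{t+1}−Δȳ) = -407.2411
Denominator Σ(Δy_t−Δȳ)² = 1558.8890
r_1(Δy) = -407.2411 / 1558.8890 = -0.261

-0.261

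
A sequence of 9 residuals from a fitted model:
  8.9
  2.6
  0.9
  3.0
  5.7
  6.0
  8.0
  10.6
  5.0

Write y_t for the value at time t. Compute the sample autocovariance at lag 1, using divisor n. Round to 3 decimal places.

2.915

Mean ȳ = (8.9 + 2.6 + 0.9 + 3.0 + 5.7 + 6.0 + 8.0 + 10.6 + 5.0)/9 = 5.6333
Σ_{t=1}^{8}(y_t−ȳ)(y_{t+1}−ȳ) = 26.2389
γ_1 = 26.2389 / 9 = 2.915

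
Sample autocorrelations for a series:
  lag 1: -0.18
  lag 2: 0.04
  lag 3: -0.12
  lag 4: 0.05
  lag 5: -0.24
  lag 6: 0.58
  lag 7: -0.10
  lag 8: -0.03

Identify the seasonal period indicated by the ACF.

6

The largest autocorrelation is r_6 = 0.58; the remaining lags stay at or below 0.05.
The dominant spike at lag 6 indicates a seasonal period of 6.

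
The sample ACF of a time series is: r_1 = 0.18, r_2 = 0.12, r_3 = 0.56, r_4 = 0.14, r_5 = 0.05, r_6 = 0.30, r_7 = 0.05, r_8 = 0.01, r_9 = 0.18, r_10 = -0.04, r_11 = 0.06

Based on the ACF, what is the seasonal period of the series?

The largest autocorrelation is r_3 = 0.56, with a weaker echo at lag 6 (0.30); the remaining lags stay at or below 0.18.
The dominant spike at lag 3 indicates a seasonal period of 3.

3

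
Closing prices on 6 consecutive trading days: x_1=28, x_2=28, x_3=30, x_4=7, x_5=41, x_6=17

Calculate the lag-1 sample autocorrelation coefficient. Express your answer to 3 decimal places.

-0.703

Mean x̄ = (28 + 28 + 30 + 7 + 41 + 17)/6 = 25.1667
Deviations from mean: 2.8333, 2.8333, 4.8333, -18.1667, 15.8333, -8.1667
Σ(x_t−x̄)(x_{t+1}−x̄) = (8.0278) + (13.6944) + (-87.8056) + (-287.6389) + (-129.3056) = -483.0278
Denominator Σ(x_t−x̄)² = 686.8333
r_1 = -483.0278 / 686.8333 = -0.703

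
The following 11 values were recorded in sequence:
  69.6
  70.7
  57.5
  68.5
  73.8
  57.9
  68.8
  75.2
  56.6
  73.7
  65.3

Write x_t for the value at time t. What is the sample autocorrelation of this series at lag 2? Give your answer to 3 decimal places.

Mean x̄ = (69.6 + 70.7 + 57.5 + 68.5 + 73.8 + 57.9 + 68.8 + 75.2 + 56.6 + 73.7 + 65.3)/11 = 67.0545
Numerator Σ_{t=1}^{9}(x_t−x̄)(x_{t+2}−x̄) = -105.3023
Denominator Σ(x_t−x̄)² = 468.3873
r_2 = -105.3023 / 468.3873 = -0.225

-0.225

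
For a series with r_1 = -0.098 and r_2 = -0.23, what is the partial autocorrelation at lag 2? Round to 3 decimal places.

-0.242

φ_{22} = (r_2 − r_1²) / (1 − r_1²)
r_1² = (-0.098)² = 0.009604
Numerator = -0.23 − 0.0096 = -0.2396; denominator = 1 − 0.0096 = 0.9904
φ_{22} = -0.2396 / 0.9904 = -0.242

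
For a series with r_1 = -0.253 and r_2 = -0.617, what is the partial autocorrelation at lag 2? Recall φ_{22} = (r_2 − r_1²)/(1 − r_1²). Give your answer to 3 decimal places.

-0.728

φ_{22} = (r_2 − r_1²) / (1 − r_1²)
r_1² = (-0.253)² = 0.064009
Numerator = -0.617 − 0.0640 = -0.6810; denominator = 1 − 0.0640 = 0.9360
φ_{22} = -0.6810 / 0.9360 = -0.728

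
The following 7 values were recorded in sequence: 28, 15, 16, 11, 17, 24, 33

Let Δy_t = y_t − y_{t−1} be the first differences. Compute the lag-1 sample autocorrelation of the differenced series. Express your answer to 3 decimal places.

0.137

First differences Δy: -13, 1, -5, 6, 7, 9
Mean of differences = 0.8333
Numerator Σ(Δy_t−Δȳ)(Δy_{t+1}−Δȳ) = 48.8056
Denominator Σ(Δy_t−Δȳ)² = 356.8333
r_1(Δy) = 48.8056 / 356.8333 = 0.137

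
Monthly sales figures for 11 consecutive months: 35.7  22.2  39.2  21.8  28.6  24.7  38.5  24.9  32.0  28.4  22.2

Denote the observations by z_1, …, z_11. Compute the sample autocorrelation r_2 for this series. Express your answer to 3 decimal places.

Mean z̄ = (35.7 + 22.2 + 39.2 + 21.8 + 28.6 + 24.7 + 38.5 + 24.9 + 32.0 + 28.4 + 22.2)/11 = 28.9273
Numerator Σ_{t=1}^{9}(z_t−z̄)(z_{t+2}−z̄) = 169.0467
Denominator Σ(z_t−z̄)² = 428.2618
r_2 = 169.0467 / 428.2618 = 0.395

0.395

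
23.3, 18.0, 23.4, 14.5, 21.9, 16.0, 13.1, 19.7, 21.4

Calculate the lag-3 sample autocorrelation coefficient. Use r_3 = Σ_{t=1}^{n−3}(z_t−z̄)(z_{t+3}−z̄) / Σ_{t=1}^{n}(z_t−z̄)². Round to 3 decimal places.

-0.118

Mean z̄ = (23.3 + 18.0 + 23.4 + 14.5 + 21.9 + 16.0 + 13.1 + 19.7 + 21.4)/9 = 19.0333
Σ(z_t−z̄)(z_{t+3}−z̄) = (-19.3422) + (-2.9622) + (-13.2456) + (26.8978) + (1.9111) + (-7.1789) = -13.9200
Denominator Σ(z_t−z̄)² = 117.5600
r_3 = -13.9200 / 117.5600 = -0.118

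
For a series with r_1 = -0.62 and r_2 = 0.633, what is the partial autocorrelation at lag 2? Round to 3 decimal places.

φ_{22} = (r_2 − r_1²) / (1 − r_1²)
r_1² = (-0.62)² = 0.3844
Numerator = 0.633 − 0.3844 = 0.2486; denominator = 1 − 0.3844 = 0.6156
φ_{22} = 0.2486 / 0.6156 = 0.404

0.404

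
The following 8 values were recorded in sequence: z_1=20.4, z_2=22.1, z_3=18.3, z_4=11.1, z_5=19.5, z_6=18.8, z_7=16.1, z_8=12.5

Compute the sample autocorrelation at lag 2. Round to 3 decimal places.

Mean z̄ = (20.4 + 22.1 + 18.3 + 11.1 + 19.5 + 18.8 + 16.1 + 12.5)/8 = 17.3500
Numerator Σ_{t=1}^{6}(z_t−z̄)(z_{t+2}−z̄) = -43.5300
Denominator Σ(z_t−z̄)² = 103.6400
r_2 = -43.5300 / 103.6400 = -0.420

-0.420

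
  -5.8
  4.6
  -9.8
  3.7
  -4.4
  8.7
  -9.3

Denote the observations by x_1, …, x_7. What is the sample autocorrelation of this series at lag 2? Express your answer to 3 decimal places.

Mean x̄ = (-5.8 + 4.6 − 9.8 + 3.7 − 4.4 + 8.7 − 9.3)/7 = -1.7571
Numerator Σ_{t=1}^{5}(x_t−x̄)(x_{t+2}−x̄) = 165.4649
Denominator Σ(x_t−x̄)² = 324.4571
r_2 = 165.4649 / 324.4571 = 0.510

0.510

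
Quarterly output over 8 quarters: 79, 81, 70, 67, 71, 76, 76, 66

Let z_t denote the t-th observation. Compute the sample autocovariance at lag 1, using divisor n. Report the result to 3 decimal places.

4.398

Mean z̄ = (79 + 81 + 70 + 67 + 71 + 76 + 76 + 66)/8 = 73.2500
Σ_{t=1}^{7}(z_t−z̄)(z_{t+1}−z̄) = 35.1875
γ_1 = 35.1875 / 8 = 4.398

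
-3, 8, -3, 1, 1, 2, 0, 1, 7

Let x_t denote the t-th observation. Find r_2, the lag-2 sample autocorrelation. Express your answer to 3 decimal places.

Mean x̄ = (-3 + 8 − 3 + 1 + 1 + 2 + 0 + 1 + 7)/9 = 1.5556
Σ(x_t−x̄)(x_{t+2}−x̄) = (20.7531) + (-3.5802) + (2.5309) + (-0.2469) + (0.8642) + (-0.2469) + (-8.4691) = 11.6049
Denominator Σ(x_t−x̄)² = 116.2222
r_2 = 11.6049 / 116.2222 = 0.100

0.100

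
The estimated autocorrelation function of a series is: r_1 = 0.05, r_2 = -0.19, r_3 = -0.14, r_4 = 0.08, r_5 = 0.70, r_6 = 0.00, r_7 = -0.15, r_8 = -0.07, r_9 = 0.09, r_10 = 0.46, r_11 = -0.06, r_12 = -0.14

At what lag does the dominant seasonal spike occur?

The largest autocorrelation is r_5 = 0.70, with a weaker echo at lag 10 (0.46); the remaining lags stay at or below 0.09.
The dominant spike at lag 5 indicates a seasonal period of 5.

5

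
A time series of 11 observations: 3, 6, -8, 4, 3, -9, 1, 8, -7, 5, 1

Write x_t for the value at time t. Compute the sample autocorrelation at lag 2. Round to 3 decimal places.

Mean x̄ = (3 + 6 − 8 + 4 + 3 − 9 + 1 + 8 − 7 + 5 + 1)/11 = 0.6364
Numerator Σ_{t=1}^{9}(x_t−x̄)(x_{t+2}−x̄) = -98.7190
Denominator Σ(x_t−x̄)² = 350.5455
r_2 = -98.7190 / 350.5455 = -0.282

-0.282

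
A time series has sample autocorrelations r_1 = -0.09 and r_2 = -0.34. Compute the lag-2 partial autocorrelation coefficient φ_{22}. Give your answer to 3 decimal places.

-0.351

φ_{22} = (r_2 − r_1²) / (1 − r_1²)
r_1² = (-0.09)² = 0.0081
Numerator = -0.34 − 0.0081 = -0.3481; denominator = 1 − 0.0081 = 0.9919
φ_{22} = -0.3481 / 0.9919 = -0.351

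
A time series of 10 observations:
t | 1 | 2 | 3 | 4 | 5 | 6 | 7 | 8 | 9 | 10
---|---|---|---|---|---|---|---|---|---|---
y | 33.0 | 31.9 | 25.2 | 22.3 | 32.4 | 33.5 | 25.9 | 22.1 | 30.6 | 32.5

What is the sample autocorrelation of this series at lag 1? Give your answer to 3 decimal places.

Mean ȳ = (33.0 + 31.9 + 25.2 + 22.3 + 32.4 + 33.5 + 25.9 + 22.1 + 30.6 + 32.5)/10 = 28.9400
Numerator Σ_{t=1}^{9}(y_t−ȳ)(y_{t+1}−ȳ) = 20.0704
Denominator Σ(y_t−ȳ)² = 187.5440
r_1 = 20.0704 / 187.5440 = 0.107

0.107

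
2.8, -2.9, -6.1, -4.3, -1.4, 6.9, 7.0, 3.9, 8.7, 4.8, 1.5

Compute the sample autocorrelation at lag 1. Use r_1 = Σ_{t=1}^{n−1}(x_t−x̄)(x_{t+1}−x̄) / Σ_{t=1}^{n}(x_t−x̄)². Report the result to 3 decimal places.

0.630

Mean x̄ = (2.8 − 2.9 − 6.1 − 4.3 − 1.4 + 6.9 + 7.0 + 3.9 + 8.7 + 4.8 + 1.5)/11 = 1.9000
Numerator Σ_{t=1}^{10}(x_t−x̄)(x_{t+1}−x̄) = 155.5000
Denominator Σ(x_t−x̄)² = 247.0000
r_1 = 155.5000 / 247.0000 = 0.630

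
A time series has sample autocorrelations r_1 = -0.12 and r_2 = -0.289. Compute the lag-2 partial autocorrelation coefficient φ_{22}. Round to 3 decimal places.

φ_{22} = (r_2 − r_1²) / (1 − r_1²)
r_1² = (-0.12)² = 0.0144
Numerator = -0.289 − 0.0144 = -0.3034; denominator = 1 − 0.0144 = 0.9856
φ_{22} = -0.3034 / 0.9856 = -0.308

-0.308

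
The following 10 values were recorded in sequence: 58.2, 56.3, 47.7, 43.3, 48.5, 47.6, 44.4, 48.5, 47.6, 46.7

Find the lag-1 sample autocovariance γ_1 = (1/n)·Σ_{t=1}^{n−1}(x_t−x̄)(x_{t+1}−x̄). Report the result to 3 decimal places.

Mean x̄ = (58.2 + 56.3 + 47.7 + 43.3 + 48.5 + 47.6 + 44.4 + 48.5 + 47.6 + 46.7)/10 = 48.8800
Σ_{t=1}^{9}(x_t−x̄)(x_{t+1}−x̄) = 80.3036
γ_1 = 80.3036 / 10 = 8.030

8.030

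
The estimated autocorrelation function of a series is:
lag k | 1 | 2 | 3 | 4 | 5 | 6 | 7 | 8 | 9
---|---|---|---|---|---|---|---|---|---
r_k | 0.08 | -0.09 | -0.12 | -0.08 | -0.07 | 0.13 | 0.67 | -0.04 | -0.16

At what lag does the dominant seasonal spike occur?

The largest autocorrelation is r_7 = 0.67; the remaining lags stay at or below 0.13.
The dominant spike at lag 7 indicates a seasonal period of 7.

7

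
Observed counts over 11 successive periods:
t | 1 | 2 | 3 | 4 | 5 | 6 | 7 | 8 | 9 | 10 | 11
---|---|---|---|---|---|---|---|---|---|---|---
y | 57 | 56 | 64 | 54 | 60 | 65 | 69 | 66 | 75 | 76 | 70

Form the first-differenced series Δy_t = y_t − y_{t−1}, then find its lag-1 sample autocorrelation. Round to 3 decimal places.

-0.459

First differences Δy: -1, 8, -10, 6, 5, 4, -3, 9, 1, -6
Mean of differences = 1.3000
Numerator Σ(Δy_t−Δȳ)(Δy_{t+1}−Δȳ) = -161.6900
Denominator Σ(Δy_t−Δȳ)² = 352.1000
r_1(Δy) = -161.6900 / 352.1000 = -0.459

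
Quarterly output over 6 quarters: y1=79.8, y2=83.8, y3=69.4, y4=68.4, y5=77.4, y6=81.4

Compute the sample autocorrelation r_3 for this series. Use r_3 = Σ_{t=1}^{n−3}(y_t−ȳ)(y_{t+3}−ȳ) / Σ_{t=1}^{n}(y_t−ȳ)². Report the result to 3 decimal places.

-0.269

Mean ȳ = (79.8 + 83.8 + 69.4 + 68.4 + 77.4 + 81.4)/6 = 76.7000
Deviations from mean: 3.1000, 7.1000, -7.3000, -8.3000, 0.7000, 4.7000
Σ(y_t−ȳ)(y_{t+3}−ȳ) = (-25.7300) + (4.9700) + (-34.3100) = -55.0700
Denominator Σ(y_t−ȳ)² = 204.7800
r_3 = -55.0700 / 204.7800 = -0.269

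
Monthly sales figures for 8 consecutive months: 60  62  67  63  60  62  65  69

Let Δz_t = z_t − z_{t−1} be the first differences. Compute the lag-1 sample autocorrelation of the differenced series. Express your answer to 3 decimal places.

0.119

First differences Δz: 2, 5, -4, -3, 2, 3, 4
Mean of differences = 1.2857
Numerator Σ(Δz_t−Δz̄)(Δz_{t+1}−Δz̄) = 8.4898
Denominator Σ(Δz_t−Δz̄)² = 71.4286
r_1(Δz) = 8.4898 / 71.4286 = 0.119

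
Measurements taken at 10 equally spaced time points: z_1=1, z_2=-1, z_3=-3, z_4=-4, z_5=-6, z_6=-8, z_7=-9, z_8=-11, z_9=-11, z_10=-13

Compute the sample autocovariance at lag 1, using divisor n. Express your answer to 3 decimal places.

13.425

Mean z̄ = (1 − 1 − 3 − 4 − 6 − 8 − 9 − 11 − 11 − 13)/10 = -6.5000
Σ_{t=1}^{9}(z_t−z̄)(z_{t+1}−z̄) = 134.2500
γ_1 = 134.2500 / 10 = 13.425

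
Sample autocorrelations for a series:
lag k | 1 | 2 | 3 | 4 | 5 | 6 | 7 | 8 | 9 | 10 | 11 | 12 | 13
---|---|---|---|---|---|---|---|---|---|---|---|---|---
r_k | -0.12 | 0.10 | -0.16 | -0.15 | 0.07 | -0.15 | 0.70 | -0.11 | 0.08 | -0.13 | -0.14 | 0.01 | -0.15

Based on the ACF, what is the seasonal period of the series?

7

The largest autocorrelation is r_7 = 0.70; the remaining lags stay at or below 0.10.
The dominant spike at lag 7 indicates a seasonal period of 7.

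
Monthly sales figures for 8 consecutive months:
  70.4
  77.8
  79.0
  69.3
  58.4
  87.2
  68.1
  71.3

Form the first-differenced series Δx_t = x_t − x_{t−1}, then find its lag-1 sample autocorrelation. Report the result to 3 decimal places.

-0.557

First differences Δx: 7.4, 1.2, -9.7, -10.9, 28.8, -19.1, 3.2
Mean of differences = 0.1286
Numerator Σ(Δx_t−Δx̄)(Δx_{t+1}−Δx̄) = -820.9194
Denominator Σ(Δx_t−Δx̄)² = 1473.4743
r_1(Δx) = -820.9194 / 1473.4743 = -0.557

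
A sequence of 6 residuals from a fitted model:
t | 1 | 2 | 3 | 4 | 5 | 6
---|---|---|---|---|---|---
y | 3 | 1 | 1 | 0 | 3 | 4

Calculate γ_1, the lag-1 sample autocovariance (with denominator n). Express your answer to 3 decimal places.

0.333

Mean ȳ = (3 + 1 + 1 + 0 + 3 + 4)/6 = 2.0000
Σ_{t=1}^{5}(y_t−ȳ)(y_{t+1}−ȳ) = 2.0000
γ_1 = 2.0000 / 6 = 0.333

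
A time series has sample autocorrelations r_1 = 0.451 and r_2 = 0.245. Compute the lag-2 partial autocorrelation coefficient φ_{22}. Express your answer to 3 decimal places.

0.052

φ_{22} = (r_2 − r_1²) / (1 − r_1²)
r_1² = (0.451)² = 0.203401
Numerator = 0.245 − 0.2034 = 0.0416; denominator = 1 − 0.2034 = 0.7966
φ_{22} = 0.0416 / 0.7966 = 0.052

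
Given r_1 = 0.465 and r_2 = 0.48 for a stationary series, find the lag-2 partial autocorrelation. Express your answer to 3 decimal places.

0.337

φ_{22} = (r_2 − r_1²) / (1 − r_1²)
r_1² = (0.465)² = 0.216225
Numerator = 0.48 − 0.2162 = 0.2638; denominator = 1 − 0.2162 = 0.7838
φ_{22} = 0.2638 / 0.7838 = 0.337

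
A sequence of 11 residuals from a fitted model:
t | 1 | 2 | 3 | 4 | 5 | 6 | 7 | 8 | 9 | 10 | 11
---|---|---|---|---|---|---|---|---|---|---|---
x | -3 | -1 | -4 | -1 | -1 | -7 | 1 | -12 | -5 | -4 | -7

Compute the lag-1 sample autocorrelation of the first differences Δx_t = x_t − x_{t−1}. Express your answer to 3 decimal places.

-0.733

First differences Δx: 2, -3, 3, 0, -6, 8, -13, 7, 1, -3
Mean of differences = -0.4000
Numerator Σ(Δx_t−Δx̄)(Δx_{t+1}−Δx̄) = -255.3600
Denominator Σ(Δx_t−Δx̄)² = 348.4000
r_1(Δx) = -255.3600 / 348.4000 = -0.733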